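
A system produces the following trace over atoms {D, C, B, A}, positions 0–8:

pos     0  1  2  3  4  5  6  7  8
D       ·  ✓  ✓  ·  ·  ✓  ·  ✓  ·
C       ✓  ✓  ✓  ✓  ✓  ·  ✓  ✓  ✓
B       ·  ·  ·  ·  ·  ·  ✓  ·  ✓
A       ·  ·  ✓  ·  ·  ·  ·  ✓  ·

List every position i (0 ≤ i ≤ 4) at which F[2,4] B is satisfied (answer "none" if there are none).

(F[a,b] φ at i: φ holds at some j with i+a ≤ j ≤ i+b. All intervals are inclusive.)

Evaluate at each i in [0,4]:
  i=0: ✗ (none in [2,4])
  i=1: ✗ (none in [3,5])
  i=2: ✓ (witness j=6)
  i=3: ✓ (witness j=6)
  i=4: ✓ (witness j=6)

2, 3, 4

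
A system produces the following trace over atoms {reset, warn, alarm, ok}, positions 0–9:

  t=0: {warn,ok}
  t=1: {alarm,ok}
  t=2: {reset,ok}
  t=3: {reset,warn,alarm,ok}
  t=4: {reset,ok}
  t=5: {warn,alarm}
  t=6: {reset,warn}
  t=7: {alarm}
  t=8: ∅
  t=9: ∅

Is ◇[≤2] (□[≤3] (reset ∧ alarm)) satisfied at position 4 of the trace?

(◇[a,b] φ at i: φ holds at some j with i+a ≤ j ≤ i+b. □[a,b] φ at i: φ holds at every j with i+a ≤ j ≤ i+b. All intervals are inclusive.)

Check □[≤3] (reset ∧ alarm) at each j in [4,6]:
  j=4: fails at 4
  j=5: fails at 5
  j=6: fails at 6
No position in the window satisfies it → formula fails.

False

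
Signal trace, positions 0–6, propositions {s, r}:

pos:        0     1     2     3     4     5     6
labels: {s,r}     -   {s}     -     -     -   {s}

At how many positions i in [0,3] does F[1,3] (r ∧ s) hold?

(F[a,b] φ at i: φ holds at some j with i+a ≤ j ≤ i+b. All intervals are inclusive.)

Evaluate at each i in [0,3]:
  i=0: ✗ (none in [1,3])
  i=1: ✗ (none in [2,4])
  i=2: ✗ (none in [3,5])
  i=3: ✗ (none in [4,6])
Positions where it holds: {} → 0.

0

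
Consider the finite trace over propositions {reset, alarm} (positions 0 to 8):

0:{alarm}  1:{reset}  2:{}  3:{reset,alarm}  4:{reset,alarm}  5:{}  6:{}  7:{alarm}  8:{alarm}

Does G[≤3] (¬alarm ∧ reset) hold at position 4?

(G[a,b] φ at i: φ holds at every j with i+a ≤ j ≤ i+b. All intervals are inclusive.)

False

Check (¬alarm ∧ reset) at every j in [4,7]:
  j=4: false
  j=5: false
  j=6: false
  j=7: false
Fails at j=4 → formula fails.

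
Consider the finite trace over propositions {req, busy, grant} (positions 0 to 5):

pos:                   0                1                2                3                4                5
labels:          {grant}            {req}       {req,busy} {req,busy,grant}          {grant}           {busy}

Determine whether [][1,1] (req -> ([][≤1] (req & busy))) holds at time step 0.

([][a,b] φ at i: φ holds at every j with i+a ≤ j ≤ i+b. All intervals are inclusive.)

False

Check (req -> ([][≤1] (req & busy))) at every j in [1,1]:
  j=1: antecedent true; consequent fails at 1 → ✗
Fails at j=1 → formula fails.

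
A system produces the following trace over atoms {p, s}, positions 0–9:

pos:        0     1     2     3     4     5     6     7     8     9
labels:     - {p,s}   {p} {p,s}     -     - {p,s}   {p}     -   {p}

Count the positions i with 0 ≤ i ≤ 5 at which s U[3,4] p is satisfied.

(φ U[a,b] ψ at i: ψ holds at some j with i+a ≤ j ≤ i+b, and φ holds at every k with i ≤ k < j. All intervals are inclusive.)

Evaluate at each i in [0,5]:
  i=0: ✗ (lhs fails at k=0 before rhs at j=3)
  i=1: ✗ (no rhs in [4,5])
  i=2: ✗ (lhs fails at k=2 before rhs at j=6)
  i=3: ✗ (lhs fails at k=4 before rhs at j=6)
  i=4: ✗ (lhs fails at k=4 before rhs at j=7)
  i=5: ✗ (lhs fails at k=5 before rhs at j=9)
Positions where it holds: {} → 0.

0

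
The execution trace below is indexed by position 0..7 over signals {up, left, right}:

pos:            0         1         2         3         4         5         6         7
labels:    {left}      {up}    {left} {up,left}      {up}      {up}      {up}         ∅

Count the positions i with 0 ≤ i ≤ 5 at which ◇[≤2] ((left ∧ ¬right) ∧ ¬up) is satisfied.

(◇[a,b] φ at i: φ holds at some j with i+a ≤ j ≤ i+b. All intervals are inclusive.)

3

Evaluate at each i in [0,5]:
  i=0: ✓ (witness j=0)
  i=1: ✓ (witness j=2)
  i=2: ✓ (witness j=2)
  i=3: ✗ (none in [3,5])
  i=4: ✗ (none in [4,6])
  i=5: ✗ (none in [5,7])
Positions where it holds: {0, 1, 2} → 3.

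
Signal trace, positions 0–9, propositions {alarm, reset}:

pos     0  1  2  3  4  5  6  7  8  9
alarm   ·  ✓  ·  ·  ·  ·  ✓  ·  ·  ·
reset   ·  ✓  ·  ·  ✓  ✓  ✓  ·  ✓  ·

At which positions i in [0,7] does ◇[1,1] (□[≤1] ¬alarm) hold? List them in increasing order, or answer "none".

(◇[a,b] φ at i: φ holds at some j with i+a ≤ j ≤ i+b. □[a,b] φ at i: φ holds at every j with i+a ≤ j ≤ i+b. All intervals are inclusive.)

Evaluate at each i in [0,7]:
  i=0: ✗ (none in [1,1])
  i=1: ✓ (witness j=2)
  i=2: ✓ (witness j=3)
  i=3: ✓ (witness j=4)
  i=4: ✗ (none in [5,5])
  i=5: ✗ (none in [6,6])
  i=6: ✓ (witness j=7)
  i=7: ✓ (witness j=8)

1, 2, 3, 6, 7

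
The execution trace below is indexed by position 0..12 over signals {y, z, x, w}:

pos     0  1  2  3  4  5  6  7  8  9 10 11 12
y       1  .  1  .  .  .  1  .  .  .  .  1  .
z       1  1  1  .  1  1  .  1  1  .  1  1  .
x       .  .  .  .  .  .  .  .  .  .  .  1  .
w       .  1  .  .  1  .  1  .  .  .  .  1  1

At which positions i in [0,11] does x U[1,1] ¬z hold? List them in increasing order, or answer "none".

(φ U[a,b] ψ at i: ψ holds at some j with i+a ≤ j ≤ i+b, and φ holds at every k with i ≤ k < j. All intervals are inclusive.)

Evaluate at each i in [0,11]:
  i=0: ✗ (no rhs in [1,1])
  i=1: ✗ (no rhs in [2,2])
  i=2: ✗ (lhs fails at k=2 before rhs at j=3)
  i=3: ✗ (no rhs in [4,4])
  i=4: ✗ (no rhs in [5,5])
  i=5: ✗ (lhs fails at k=5 before rhs at j=6)
  i=6: ✗ (no rhs in [7,7])
  i=7: ✗ (no rhs in [8,8])
  i=8: ✗ (lhs fails at k=8 before rhs at j=9)
  i=9: ✗ (no rhs in [10,10])
  i=10: ✗ (no rhs in [11,11])
  i=11: ✓ (rhs at j=12; lhs holds on [11,11])

11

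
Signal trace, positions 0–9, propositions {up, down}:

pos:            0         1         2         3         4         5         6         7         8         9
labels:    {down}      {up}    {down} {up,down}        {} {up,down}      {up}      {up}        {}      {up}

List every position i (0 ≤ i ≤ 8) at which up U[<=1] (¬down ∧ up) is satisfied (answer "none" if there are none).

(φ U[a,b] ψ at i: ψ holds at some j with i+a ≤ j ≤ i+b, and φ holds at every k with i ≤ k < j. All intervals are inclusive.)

Evaluate at each i in [0,8]:
  i=0: ✗ (lhs fails at k=0 before rhs at j=1)
  i=1: ✓ (rhs at j=1)
  i=2: ✗ (no rhs in [2,3])
  i=3: ✗ (no rhs in [3,4])
  i=4: ✗ (no rhs in [4,5])
  i=5: ✓ (rhs at j=6; lhs holds on [5,5])
  i=6: ✓ (rhs at j=6)
  i=7: ✓ (rhs at j=7)
  i=8: ✗ (lhs fails at k=8 before rhs at j=9)

1, 5, 6, 7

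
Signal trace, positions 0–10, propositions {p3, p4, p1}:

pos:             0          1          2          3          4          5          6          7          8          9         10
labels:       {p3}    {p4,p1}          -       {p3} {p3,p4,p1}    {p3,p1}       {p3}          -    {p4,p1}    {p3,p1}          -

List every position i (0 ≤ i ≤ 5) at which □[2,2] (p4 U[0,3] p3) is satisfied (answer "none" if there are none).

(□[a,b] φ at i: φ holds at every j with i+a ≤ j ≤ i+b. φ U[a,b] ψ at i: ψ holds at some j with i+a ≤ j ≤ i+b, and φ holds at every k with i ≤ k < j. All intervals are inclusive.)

Evaluate at each i in [0,5]:
  i=0: ✗ (fails at j=2)
  i=1: ✓ (all of [3,3])
  i=2: ✓ (all of [4,4])
  i=3: ✓ (all of [5,5])
  i=4: ✓ (all of [6,6])
  i=5: ✗ (fails at j=7)

1, 2, 3, 4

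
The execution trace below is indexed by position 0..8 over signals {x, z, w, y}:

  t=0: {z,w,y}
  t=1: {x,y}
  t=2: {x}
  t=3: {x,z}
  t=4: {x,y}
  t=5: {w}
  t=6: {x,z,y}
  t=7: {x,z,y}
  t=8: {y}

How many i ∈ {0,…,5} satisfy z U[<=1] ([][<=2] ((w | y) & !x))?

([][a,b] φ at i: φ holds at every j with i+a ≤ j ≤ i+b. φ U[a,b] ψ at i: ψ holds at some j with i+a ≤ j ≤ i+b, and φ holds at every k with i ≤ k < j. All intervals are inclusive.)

0

Evaluate at each i in [0,5]:
  i=0: ✗ (no rhs in [0,1])
  i=1: ✗ (no rhs in [1,2])
  i=2: ✗ (no rhs in [2,3])
  i=3: ✗ (no rhs in [3,4])
  i=4: ✗ (no rhs in [4,5])
  i=5: ✗ (no rhs in [5,6])
Positions where it holds: {} → 0.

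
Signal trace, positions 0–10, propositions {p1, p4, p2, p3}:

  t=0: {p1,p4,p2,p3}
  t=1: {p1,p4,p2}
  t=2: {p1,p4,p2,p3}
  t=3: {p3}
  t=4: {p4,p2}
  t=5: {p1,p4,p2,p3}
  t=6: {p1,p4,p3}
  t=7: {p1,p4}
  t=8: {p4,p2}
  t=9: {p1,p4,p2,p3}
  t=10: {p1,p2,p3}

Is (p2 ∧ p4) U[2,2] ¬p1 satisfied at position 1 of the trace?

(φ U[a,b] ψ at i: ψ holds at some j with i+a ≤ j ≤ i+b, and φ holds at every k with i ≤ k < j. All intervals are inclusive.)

Need some j in [3,3] with ¬p1, and (p2 ∧ p4) at every k in [1,j-1].
  j=3: ¬p1 holds; (p2 ∧ p4) holds at every k in [1,2] → satisfied.

Holds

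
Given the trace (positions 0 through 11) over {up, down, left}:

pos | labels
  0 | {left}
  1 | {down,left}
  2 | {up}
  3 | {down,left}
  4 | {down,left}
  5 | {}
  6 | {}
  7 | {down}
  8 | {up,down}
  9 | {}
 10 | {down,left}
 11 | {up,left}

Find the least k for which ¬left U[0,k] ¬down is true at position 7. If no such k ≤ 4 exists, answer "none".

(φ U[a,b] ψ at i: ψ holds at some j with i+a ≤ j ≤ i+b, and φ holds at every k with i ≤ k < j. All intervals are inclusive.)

Need earliest j ≥ 7 with ¬down, and ¬left at every k in [7,j-1].
  j=7: rhs fails.
  j=8: rhs fails.
  j=9: rhs holds; lhs holds on [7,8]. k = 2.

2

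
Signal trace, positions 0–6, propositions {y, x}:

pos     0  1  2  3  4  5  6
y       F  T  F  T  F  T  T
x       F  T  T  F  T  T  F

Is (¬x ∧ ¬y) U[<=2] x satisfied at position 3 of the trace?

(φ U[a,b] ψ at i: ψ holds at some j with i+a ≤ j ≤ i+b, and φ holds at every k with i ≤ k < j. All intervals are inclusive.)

Need some j in [3,5] with x, and (¬x ∧ ¬y) at every k in [3,j-1].
  j=3: x false.
  j=4: x holds, but (¬x ∧ ¬y) fails at k=3 → not this j.
  j=5: x holds, but (¬x ∧ ¬y) fails at k=3 → not this j.
No j in the window works → until fails.

No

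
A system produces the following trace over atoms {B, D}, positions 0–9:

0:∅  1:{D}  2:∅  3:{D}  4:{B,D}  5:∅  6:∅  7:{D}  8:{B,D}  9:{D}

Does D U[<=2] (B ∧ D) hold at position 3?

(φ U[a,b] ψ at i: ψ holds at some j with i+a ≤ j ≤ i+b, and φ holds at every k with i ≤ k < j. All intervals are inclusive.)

Need some j in [3,5] with (B ∧ D), and D at every k in [3,j-1].
  j=3: (B ∧ D) false.
  j=4: (B ∧ D) holds; D holds at every k in [3,3] → satisfied.

True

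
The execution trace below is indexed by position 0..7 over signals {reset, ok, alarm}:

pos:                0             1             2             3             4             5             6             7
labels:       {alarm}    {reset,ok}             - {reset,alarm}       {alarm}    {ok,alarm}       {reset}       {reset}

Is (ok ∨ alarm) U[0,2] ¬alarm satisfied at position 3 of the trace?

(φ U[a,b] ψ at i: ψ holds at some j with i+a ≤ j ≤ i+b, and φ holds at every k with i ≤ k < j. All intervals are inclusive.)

Need some j in [3,5] with ¬alarm, and (ok ∨ alarm) at every k in [3,j-1].
  j=3: ¬alarm false.
  j=4: ¬alarm false.
  j=5: ¬alarm false.
No j in the window works → until fails.

No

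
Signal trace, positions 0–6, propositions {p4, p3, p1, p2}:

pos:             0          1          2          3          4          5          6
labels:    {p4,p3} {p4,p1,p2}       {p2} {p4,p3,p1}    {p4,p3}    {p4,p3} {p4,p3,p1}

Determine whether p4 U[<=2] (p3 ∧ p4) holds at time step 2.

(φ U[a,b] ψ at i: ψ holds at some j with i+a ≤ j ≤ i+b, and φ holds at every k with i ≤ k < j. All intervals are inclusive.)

Does not hold

Need some j in [2,4] with (p3 ∧ p4), and p4 at every k in [2,j-1].
  j=2: (p3 ∧ p4) false.
  j=3: (p3 ∧ p4) holds, but p4 fails at k=2 → not this j.
  j=4: (p3 ∧ p4) holds, but p4 fails at k=2 → not this j.
No j in the window works → until fails.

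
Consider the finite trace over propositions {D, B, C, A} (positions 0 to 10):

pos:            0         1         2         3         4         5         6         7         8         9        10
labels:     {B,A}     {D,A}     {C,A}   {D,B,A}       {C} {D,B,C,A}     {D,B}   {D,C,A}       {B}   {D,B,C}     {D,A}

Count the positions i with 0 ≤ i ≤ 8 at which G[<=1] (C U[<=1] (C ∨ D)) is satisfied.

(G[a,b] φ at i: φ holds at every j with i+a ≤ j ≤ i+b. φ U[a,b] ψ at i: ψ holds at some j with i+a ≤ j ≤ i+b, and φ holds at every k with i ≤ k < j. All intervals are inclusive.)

Evaluate at each i in [0,8]:
  i=0: ✗ (fails at j=0)
  i=1: ✓ (all of [1,2])
  i=2: ✓ (all of [2,3])
  i=3: ✓ (all of [3,4])
  i=4: ✓ (all of [4,5])
  i=5: ✓ (all of [5,6])
  i=6: ✓ (all of [6,7])
  i=7: ✗ (fails at j=8)
  i=8: ✗ (fails at j=8)
Positions where it holds: {1, 2, 3, 4, 5, 6} → 6.

6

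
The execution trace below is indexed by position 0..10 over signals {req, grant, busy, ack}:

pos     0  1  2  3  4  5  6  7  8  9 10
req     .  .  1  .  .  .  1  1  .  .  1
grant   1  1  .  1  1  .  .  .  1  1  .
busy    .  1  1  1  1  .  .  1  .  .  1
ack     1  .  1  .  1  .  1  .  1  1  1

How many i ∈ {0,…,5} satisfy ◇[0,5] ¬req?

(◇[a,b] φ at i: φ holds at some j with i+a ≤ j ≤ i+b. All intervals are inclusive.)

6

Evaluate at each i in [0,5]:
  i=0: ✓ (witness j=0)
  i=1: ✓ (witness j=1)
  i=2: ✓ (witness j=3)
  i=3: ✓ (witness j=3)
  i=4: ✓ (witness j=4)
  i=5: ✓ (witness j=5)
Positions where it holds: {0, 1, 2, 3, 4, 5} → 6.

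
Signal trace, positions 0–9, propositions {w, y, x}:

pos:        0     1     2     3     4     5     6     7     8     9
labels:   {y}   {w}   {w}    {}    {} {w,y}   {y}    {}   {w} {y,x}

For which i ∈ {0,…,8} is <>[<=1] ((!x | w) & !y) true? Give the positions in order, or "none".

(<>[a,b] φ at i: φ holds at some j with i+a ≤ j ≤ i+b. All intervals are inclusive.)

Evaluate at each i in [0,8]:
  i=0: ✓ (witness j=1)
  i=1: ✓ (witness j=1)
  i=2: ✓ (witness j=2)
  i=3: ✓ (witness j=3)
  i=4: ✓ (witness j=4)
  i=5: ✗ (none in [5,6])
  i=6: ✓ (witness j=7)
  i=7: ✓ (witness j=7)
  i=8: ✓ (witness j=8)

0, 1, 2, 3, 4, 6, 7, 8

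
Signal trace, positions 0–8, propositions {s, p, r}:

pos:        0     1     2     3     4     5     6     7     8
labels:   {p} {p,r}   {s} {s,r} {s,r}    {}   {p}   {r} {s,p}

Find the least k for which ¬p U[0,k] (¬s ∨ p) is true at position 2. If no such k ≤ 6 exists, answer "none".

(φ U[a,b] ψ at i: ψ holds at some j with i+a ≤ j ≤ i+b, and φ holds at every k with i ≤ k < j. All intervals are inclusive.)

3

Need earliest j ≥ 2 with (¬s ∨ p), and ¬p at every k in [2,j-1].
  j=2: rhs fails.
  j=3: rhs fails.
  j=4: rhs fails.
  j=5: rhs holds; lhs holds on [2,4]. k = 3.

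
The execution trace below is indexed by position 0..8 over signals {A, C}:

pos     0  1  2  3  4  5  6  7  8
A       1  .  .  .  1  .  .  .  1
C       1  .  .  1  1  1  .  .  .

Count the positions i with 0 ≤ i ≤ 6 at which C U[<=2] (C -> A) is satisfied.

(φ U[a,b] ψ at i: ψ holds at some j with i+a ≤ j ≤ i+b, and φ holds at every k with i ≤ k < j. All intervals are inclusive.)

Evaluate at each i in [0,6]:
  i=0: ✓ (rhs at j=0)
  i=1: ✓ (rhs at j=1)
  i=2: ✓ (rhs at j=2)
  i=3: ✓ (rhs at j=4; lhs holds on [3,3])
  i=4: ✓ (rhs at j=4)
  i=5: ✓ (rhs at j=6; lhs holds on [5,5])
  i=6: ✓ (rhs at j=6)
Positions where it holds: {0, 1, 2, 3, 4, 5, 6} → 7.

7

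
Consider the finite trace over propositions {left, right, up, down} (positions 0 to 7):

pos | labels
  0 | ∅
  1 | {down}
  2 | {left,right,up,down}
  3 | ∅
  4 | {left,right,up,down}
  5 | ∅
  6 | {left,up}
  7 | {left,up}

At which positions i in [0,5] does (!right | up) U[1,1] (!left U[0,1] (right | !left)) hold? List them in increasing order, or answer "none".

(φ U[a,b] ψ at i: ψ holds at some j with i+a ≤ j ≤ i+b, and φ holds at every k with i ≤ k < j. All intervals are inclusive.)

0, 1, 2, 3, 4

Evaluate at each i in [0,5]:
  i=0: ✓ (rhs at j=1; lhs holds on [0,0])
  i=1: ✓ (rhs at j=2; lhs holds on [1,1])
  i=2: ✓ (rhs at j=3; lhs holds on [2,2])
  i=3: ✓ (rhs at j=4; lhs holds on [3,3])
  i=4: ✓ (rhs at j=5; lhs holds on [4,4])
  i=5: ✗ (no rhs in [6,6])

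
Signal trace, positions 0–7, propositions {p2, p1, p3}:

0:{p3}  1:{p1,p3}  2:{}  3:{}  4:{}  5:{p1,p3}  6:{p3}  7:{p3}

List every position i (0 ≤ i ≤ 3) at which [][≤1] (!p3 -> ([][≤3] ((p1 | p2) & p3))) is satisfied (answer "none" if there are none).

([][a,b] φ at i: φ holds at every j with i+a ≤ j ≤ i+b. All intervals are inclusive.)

0

Evaluate at each i in [0,3]:
  i=0: ✓ (all of [0,1])
  i=1: ✗ (fails at j=2)
  i=2: ✗ (fails at j=2)
  i=3: ✗ (fails at j=3)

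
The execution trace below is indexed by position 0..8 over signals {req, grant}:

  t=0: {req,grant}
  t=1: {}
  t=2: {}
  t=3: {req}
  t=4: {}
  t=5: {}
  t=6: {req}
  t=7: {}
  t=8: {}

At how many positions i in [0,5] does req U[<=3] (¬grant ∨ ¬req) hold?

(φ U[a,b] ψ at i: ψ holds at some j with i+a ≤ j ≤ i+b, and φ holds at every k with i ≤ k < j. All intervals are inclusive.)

Evaluate at each i in [0,5]:
  i=0: ✓ (rhs at j=1; lhs holds on [0,0])
  i=1: ✓ (rhs at j=1)
  i=2: ✓ (rhs at j=2)
  i=3: ✓ (rhs at j=3)
  i=4: ✓ (rhs at j=4)
  i=5: ✓ (rhs at j=5)
Positions where it holds: {0, 1, 2, 3, 4, 5} → 6.

6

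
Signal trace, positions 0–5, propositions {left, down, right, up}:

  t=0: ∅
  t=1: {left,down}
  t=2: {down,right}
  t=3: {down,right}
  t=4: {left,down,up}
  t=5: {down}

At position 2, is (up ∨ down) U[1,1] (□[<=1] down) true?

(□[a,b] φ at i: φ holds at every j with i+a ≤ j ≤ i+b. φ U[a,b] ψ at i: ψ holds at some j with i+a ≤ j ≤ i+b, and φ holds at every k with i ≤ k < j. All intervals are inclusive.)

Holds

Need some j in [3,3] with □[<=1] down, and (up ∨ down) at every k in [2,j-1].
  j=3: □[<=1] down holds; (up ∨ down) holds at every k in [2,2] → satisfied.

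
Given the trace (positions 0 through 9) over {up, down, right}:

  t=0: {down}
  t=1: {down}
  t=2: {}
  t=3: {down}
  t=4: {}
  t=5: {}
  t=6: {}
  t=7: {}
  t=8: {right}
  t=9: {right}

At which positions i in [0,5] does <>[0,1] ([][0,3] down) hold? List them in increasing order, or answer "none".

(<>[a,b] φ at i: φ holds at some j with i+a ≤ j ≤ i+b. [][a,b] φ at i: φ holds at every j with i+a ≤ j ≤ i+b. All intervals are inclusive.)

Evaluate at each i in [0,5]:
  i=0: ✗ (none in [0,1])
  i=1: ✗ (none in [1,2])
  i=2: ✗ (none in [2,3])
  i=3: ✗ (none in [3,4])
  i=4: ✗ (none in [4,5])
  i=5: ✗ (none in [5,6])

none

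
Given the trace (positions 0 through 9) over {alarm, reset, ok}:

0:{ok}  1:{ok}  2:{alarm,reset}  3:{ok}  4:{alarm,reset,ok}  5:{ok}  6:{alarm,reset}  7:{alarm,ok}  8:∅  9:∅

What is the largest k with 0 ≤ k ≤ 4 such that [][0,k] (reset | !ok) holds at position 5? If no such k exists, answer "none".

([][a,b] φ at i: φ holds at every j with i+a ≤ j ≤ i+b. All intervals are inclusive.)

none

(reset | !ok) must hold from j=5 onward; find where it first fails.
  j=5: fails → no k works.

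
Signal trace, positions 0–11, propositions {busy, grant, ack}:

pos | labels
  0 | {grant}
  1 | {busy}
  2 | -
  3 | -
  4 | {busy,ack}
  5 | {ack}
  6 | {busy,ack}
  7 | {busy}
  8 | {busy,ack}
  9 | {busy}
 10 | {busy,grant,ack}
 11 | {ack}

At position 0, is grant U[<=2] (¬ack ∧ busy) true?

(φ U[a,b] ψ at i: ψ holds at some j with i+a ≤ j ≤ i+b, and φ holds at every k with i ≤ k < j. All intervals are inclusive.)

Need some j in [0,2] with (¬ack ∧ busy), and grant at every k in [0,j-1].
  j=0: (¬ack ∧ busy) false.
  j=1: (¬ack ∧ busy) holds; grant holds at every k in [0,0] → satisfied.

Holds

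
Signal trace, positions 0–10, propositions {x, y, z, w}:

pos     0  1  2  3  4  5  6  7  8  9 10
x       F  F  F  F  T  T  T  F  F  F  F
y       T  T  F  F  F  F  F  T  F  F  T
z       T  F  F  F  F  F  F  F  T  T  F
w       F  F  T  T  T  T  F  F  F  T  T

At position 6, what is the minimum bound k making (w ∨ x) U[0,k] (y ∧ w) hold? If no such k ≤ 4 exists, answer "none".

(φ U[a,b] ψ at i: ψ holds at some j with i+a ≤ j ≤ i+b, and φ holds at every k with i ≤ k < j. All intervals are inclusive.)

Need earliest j ≥ 6 with (y ∧ w), and (w ∨ x) at every k in [6,j-1].
  j=6: rhs fails.
  j=7: rhs fails.
  j=8: rhs fails.
  j=9: rhs fails.
  j=10: rhs holds but lhs fails at k=7.
No witness within the range → none.

none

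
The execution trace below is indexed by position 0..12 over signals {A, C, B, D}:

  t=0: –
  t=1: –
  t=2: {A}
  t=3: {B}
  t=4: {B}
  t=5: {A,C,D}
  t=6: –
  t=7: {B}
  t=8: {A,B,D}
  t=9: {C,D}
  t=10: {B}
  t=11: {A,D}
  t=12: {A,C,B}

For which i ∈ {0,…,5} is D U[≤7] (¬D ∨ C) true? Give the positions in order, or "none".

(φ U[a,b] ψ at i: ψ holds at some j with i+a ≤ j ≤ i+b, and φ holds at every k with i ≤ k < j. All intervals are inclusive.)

0, 1, 2, 3, 4, 5

Evaluate at each i in [0,5]:
  i=0: ✓ (rhs at j=0)
  i=1: ✓ (rhs at j=1)
  i=2: ✓ (rhs at j=2)
  i=3: ✓ (rhs at j=3)
  i=4: ✓ (rhs at j=4)
  i=5: ✓ (rhs at j=5)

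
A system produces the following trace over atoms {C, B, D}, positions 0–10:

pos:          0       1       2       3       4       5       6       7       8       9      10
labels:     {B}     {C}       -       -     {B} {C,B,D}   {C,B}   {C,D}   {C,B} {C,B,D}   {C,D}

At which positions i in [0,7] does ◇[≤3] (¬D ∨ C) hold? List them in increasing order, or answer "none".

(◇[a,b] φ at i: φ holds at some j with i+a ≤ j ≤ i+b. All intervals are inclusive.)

0, 1, 2, 3, 4, 5, 6, 7

Evaluate at each i in [0,7]:
  i=0: ✓ (witness j=0)
  i=1: ✓ (witness j=1)
  i=2: ✓ (witness j=2)
  i=3: ✓ (witness j=3)
  i=4: ✓ (witness j=4)
  i=5: ✓ (witness j=5)
  i=6: ✓ (witness j=6)
  i=7: ✓ (witness j=7)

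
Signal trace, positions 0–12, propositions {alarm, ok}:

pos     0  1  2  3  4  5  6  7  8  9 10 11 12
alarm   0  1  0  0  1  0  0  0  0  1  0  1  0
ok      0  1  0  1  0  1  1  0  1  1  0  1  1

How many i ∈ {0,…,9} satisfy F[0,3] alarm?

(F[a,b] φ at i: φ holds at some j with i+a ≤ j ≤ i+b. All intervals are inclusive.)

Evaluate at each i in [0,9]:
  i=0: ✓ (witness j=1)
  i=1: ✓ (witness j=1)
  i=2: ✓ (witness j=4)
  i=3: ✓ (witness j=4)
  i=4: ✓ (witness j=4)
  i=5: ✗ (none in [5,8])
  i=6: ✓ (witness j=9)
  i=7: ✓ (witness j=9)
  i=8: ✓ (witness j=9)
  i=9: ✓ (witness j=9)
Positions where it holds: {0, 1, 2, 3, 4, 6, 7, 8, 9} → 9.

9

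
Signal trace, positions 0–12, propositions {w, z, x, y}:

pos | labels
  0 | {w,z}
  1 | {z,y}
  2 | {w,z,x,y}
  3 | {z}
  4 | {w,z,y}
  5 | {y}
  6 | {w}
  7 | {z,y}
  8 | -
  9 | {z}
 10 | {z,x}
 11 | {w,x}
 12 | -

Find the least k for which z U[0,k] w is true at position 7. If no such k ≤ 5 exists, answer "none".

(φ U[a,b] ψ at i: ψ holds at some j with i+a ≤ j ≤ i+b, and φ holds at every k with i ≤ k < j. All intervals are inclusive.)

none

Need earliest j ≥ 7 with w, and z at every k in [7,j-1].
  j=7: rhs fails.
  j=8: rhs fails.
  j=9: rhs fails.
  j=10: rhs fails.
  j=11: rhs holds but lhs fails at k=8.
  j=12: rhs fails.
No witness within the range → none.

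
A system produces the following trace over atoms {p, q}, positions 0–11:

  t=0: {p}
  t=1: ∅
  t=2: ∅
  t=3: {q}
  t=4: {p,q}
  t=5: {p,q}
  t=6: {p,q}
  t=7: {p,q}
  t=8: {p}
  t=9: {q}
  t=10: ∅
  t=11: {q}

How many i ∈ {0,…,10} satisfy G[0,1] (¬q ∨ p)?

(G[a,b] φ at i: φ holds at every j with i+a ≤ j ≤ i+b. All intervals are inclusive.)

Evaluate at each i in [0,10]:
  i=0: ✓ (all of [0,1])
  i=1: ✓ (all of [1,2])
  i=2: ✗ (fails at j=3)
  i=3: ✗ (fails at j=3)
  i=4: ✓ (all of [4,5])
  i=5: ✓ (all of [5,6])
  i=6: ✓ (all of [6,7])
  i=7: ✓ (all of [7,8])
  i=8: ✗ (fails at j=9)
  i=9: ✗ (fails at j=9)
  i=10: ✗ (fails at j=11)
Positions where it holds: {0, 1, 4, 5, 6, 7} → 6.

6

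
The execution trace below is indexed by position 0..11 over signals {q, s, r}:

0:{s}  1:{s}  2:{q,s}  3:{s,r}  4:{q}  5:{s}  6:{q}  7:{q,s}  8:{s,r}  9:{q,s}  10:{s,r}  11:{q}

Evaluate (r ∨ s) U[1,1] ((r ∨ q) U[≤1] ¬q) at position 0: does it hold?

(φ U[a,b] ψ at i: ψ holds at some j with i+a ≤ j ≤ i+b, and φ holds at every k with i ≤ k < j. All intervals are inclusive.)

Yes

Need some j in [1,1] with ((r ∨ q) U[≤1] ¬q), and (r ∨ s) at every k in [0,j-1].
  j=1: ((r ∨ q) U[≤1] ¬q) holds; (r ∨ s) holds at every k in [0,0] → satisfied.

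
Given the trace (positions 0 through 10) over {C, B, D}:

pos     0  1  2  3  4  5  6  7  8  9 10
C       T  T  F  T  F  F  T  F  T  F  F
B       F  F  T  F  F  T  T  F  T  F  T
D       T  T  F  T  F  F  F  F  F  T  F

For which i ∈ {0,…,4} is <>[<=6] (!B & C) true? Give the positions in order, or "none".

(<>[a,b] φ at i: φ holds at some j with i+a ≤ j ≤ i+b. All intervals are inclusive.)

Evaluate at each i in [0,4]:
  i=0: ✓ (witness j=0)
  i=1: ✓ (witness j=1)
  i=2: ✓ (witness j=3)
  i=3: ✓ (witness j=3)
  i=4: ✗ (none in [4,10])

0, 1, 2, 3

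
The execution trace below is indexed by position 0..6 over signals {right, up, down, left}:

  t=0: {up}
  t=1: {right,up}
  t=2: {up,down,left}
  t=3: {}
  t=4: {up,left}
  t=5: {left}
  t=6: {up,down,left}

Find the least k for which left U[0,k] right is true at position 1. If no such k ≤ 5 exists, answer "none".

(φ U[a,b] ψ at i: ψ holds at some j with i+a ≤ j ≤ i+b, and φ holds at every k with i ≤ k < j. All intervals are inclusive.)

0

Need earliest j ≥ 1 with right, and left at every k in [1,j-1].
  j=1: rhs holds (empty prefix). k = 0.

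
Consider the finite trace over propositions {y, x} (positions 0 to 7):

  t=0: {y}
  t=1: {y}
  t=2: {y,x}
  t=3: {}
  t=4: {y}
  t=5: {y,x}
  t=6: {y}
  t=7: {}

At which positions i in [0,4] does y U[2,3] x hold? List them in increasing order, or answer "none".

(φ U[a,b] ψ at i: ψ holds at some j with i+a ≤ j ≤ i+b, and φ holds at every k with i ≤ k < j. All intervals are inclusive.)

0

Evaluate at each i in [0,4]:
  i=0: ✓ (rhs at j=2; lhs holds on [0,1])
  i=1: ✗ (no rhs in [3,4])
  i=2: ✗ (lhs fails at k=3 before rhs at j=5)
  i=3: ✗ (lhs fails at k=3 before rhs at j=5)
  i=4: ✗ (no rhs in [6,7])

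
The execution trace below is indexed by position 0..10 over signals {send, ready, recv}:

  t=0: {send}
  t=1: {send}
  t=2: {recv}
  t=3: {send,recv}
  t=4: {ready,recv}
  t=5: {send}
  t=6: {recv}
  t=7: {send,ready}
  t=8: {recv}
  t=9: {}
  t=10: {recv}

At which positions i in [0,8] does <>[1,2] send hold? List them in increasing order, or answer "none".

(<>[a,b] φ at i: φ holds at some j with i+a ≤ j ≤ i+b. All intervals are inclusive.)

0, 1, 2, 3, 4, 5, 6

Evaluate at each i in [0,8]:
  i=0: ✓ (witness j=1)
  i=1: ✓ (witness j=3)
  i=2: ✓ (witness j=3)
  i=3: ✓ (witness j=5)
  i=4: ✓ (witness j=5)
  i=5: ✓ (witness j=7)
  i=6: ✓ (witness j=7)
  i=7: ✗ (none in [8,9])
  i=8: ✗ (none in [9,10])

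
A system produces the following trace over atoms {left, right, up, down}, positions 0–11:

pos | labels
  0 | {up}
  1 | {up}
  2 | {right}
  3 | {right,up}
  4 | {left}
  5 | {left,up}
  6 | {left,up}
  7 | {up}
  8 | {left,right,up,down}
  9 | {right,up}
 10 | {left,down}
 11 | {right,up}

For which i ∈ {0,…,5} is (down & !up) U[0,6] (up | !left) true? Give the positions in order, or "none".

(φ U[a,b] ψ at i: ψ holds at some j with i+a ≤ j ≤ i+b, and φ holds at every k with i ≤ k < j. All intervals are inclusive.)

0, 1, 2, 3, 5

Evaluate at each i in [0,5]:
  i=0: ✓ (rhs at j=0)
  i=1: ✓ (rhs at j=1)
  i=2: ✓ (rhs at j=2)
  i=3: ✓ (rhs at j=3)
  i=4: ✗ (lhs fails at k=4 before rhs at j=5)
  i=5: ✓ (rhs at j=5)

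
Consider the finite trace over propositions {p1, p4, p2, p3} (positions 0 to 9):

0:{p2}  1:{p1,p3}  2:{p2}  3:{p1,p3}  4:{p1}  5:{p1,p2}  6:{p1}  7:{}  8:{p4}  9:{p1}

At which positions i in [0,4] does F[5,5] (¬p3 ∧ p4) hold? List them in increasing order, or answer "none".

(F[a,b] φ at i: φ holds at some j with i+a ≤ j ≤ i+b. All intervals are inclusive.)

Evaluate at each i in [0,4]:
  i=0: ✗ (none in [5,5])
  i=1: ✗ (none in [6,6])
  i=2: ✗ (none in [7,7])
  i=3: ✓ (witness j=8)
  i=4: ✗ (none in [9,9])

3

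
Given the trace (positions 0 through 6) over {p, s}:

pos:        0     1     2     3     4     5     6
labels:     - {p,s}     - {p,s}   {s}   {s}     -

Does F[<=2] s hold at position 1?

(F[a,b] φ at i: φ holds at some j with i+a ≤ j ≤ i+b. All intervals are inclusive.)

Check s at each j in [1,3]:
  j=1: true
  j=2: false
  j=3: true
Found at j=1 → formula holds.

Holds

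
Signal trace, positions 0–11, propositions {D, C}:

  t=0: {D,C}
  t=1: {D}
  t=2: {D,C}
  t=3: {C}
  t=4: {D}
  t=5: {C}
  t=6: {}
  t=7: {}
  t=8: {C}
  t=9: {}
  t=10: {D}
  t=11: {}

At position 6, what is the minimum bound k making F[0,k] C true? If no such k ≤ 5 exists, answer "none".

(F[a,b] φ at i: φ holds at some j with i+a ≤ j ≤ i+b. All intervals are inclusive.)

2

Scan j = 6,7,… for C:
  j=6: fails
  j=7: fails
  j=8: holds
First hit at j=8, so smallest k = 8-6 = 2.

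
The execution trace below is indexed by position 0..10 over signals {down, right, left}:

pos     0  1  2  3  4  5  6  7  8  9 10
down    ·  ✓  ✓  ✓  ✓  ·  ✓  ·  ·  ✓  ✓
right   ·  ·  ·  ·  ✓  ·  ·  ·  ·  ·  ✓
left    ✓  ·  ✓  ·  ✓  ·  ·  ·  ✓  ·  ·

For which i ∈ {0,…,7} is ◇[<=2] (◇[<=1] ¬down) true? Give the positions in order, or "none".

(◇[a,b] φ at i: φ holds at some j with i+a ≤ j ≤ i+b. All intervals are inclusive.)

Evaluate at each i in [0,7]:
  i=0: ✓ (witness j=0)
  i=1: ✗ (none in [1,3])
  i=2: ✓ (witness j=4)
  i=3: ✓ (witness j=4)
  i=4: ✓ (witness j=4)
  i=5: ✓ (witness j=5)
  i=6: ✓ (witness j=6)
  i=7: ✓ (witness j=7)

0, 2, 3, 4, 5, 6, 7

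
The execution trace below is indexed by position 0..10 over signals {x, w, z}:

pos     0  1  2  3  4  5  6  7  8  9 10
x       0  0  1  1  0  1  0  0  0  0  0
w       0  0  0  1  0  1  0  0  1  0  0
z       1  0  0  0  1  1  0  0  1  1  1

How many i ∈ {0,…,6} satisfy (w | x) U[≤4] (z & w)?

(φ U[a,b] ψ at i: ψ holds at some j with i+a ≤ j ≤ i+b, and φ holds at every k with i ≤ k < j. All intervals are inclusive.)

1

Evaluate at each i in [0,6]:
  i=0: ✗ (no rhs in [0,4])
  i=1: ✗ (lhs fails at k=1 before rhs at j=5)
  i=2: ✗ (lhs fails at k=4 before rhs at j=5)
  i=3: ✗ (lhs fails at k=4 before rhs at j=5)
  i=4: ✗ (lhs fails at k=4 before rhs at j=5)
  i=5: ✓ (rhs at j=5)
  i=6: ✗ (lhs fails at k=6 before rhs at j=8)
Positions where it holds: {5} → 1.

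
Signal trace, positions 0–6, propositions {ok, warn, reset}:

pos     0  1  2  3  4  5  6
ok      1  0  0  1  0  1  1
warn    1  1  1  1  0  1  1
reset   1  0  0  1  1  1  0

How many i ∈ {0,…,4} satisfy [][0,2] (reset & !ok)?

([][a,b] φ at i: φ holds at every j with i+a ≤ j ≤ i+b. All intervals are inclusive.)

Evaluate at each i in [0,4]:
  i=0: ✗ (fails at j=0)
  i=1: ✗ (fails at j=1)
  i=2: ✗ (fails at j=2)
  i=3: ✗ (fails at j=3)
  i=4: ✗ (fails at j=5)
Positions where it holds: {} → 0.

0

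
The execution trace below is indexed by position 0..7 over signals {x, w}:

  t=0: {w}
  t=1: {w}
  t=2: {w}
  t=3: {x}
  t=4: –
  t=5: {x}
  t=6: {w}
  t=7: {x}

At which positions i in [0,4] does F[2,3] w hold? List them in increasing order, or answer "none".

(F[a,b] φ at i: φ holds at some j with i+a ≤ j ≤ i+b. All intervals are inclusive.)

Evaluate at each i in [0,4]:
  i=0: ✓ (witness j=2)
  i=1: ✗ (none in [3,4])
  i=2: ✗ (none in [4,5])
  i=3: ✓ (witness j=6)
  i=4: ✓ (witness j=6)

0, 3, 4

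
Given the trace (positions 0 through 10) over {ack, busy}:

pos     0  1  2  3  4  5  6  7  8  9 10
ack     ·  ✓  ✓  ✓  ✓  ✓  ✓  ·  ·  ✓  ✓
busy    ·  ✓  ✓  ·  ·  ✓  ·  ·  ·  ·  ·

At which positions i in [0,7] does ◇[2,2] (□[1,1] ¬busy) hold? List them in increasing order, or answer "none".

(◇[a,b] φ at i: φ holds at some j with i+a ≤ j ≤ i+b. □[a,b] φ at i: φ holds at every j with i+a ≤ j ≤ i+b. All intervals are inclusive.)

0, 1, 3, 4, 5, 6, 7

Evaluate at each i in [0,7]:
  i=0: ✓ (witness j=2)
  i=1: ✓ (witness j=3)
  i=2: ✗ (none in [4,4])
  i=3: ✓ (witness j=5)
  i=4: ✓ (witness j=6)
  i=5: ✓ (witness j=7)
  i=6: ✓ (witness j=8)
  i=7: ✓ (witness j=9)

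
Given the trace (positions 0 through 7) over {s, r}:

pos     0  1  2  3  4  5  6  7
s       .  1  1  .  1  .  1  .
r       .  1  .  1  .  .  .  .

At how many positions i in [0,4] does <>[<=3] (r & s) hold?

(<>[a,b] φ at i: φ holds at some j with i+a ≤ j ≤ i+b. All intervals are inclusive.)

2

Evaluate at each i in [0,4]:
  i=0: ✓ (witness j=1)
  i=1: ✓ (witness j=1)
  i=2: ✗ (none in [2,5])
  i=3: ✗ (none in [3,6])
  i=4: ✗ (none in [4,7])
Positions where it holds: {0, 1} → 2.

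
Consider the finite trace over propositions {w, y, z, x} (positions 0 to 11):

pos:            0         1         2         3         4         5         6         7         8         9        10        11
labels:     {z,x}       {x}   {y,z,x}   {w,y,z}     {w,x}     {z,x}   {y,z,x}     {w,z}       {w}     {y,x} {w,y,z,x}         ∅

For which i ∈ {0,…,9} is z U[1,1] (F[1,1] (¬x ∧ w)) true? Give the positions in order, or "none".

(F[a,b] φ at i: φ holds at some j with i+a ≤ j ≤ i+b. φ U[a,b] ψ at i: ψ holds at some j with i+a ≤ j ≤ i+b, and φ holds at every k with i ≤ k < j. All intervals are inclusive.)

5, 6

Evaluate at each i in [0,9]:
  i=0: ✗ (no rhs in [1,1])
  i=1: ✗ (lhs fails at k=1 before rhs at j=2)
  i=2: ✗ (no rhs in [3,3])
  i=3: ✗ (no rhs in [4,4])
  i=4: ✗ (no rhs in [5,5])
  i=5: ✓ (rhs at j=6; lhs holds on [5,5])
  i=6: ✓ (rhs at j=7; lhs holds on [6,6])
  i=7: ✗ (no rhs in [8,8])
  i=8: ✗ (no rhs in [9,9])
  i=9: ✗ (no rhs in [10,10])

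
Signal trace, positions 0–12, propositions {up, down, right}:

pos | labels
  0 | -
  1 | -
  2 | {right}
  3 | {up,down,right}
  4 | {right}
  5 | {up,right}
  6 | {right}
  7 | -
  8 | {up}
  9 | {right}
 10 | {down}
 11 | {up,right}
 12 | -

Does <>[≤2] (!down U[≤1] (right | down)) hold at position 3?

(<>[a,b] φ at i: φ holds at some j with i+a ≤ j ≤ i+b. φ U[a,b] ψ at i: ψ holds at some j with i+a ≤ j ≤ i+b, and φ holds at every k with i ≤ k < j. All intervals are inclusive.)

Yes

Check (!down U[≤1] (right | down)) at each j in [3,5]:
  j=3: holds
  j=4: holds
  j=5: holds
Found at j=3 → formula holds.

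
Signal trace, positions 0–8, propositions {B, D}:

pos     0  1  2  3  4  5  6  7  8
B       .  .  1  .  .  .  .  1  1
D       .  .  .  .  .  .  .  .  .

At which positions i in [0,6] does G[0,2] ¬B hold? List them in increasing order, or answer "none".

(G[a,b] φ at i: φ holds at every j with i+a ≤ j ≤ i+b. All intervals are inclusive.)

3, 4

Evaluate at each i in [0,6]:
  i=0: ✗ (fails at j=2)
  i=1: ✗ (fails at j=2)
  i=2: ✗ (fails at j=2)
  i=3: ✓ (all of [3,5])
  i=4: ✓ (all of [4,6])
  i=5: ✗ (fails at j=7)
  i=6: ✗ (fails at j=7)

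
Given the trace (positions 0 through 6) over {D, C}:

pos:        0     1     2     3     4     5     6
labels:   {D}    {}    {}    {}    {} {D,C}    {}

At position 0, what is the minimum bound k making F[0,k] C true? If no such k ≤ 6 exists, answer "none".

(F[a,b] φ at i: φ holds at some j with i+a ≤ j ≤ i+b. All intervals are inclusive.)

5

Scan j = 0,1,… for C:
  j=0: fails
  j=1: fails
  j=2: fails
  j=3: fails
  j=4: fails
  j=5: holds
First hit at j=5, so smallest k = 5-0 = 5.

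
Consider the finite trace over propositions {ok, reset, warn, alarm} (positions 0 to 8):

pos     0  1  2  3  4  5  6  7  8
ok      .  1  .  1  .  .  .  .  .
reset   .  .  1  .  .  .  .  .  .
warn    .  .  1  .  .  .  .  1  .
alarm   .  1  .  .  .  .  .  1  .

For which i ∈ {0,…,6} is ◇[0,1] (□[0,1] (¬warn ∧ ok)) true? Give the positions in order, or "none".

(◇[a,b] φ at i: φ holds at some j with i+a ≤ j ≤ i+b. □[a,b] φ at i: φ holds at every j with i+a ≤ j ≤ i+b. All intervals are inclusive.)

Evaluate at each i in [0,6]:
  i=0: ✗ (none in [0,1])
  i=1: ✗ (none in [1,2])
  i=2: ✗ (none in [2,3])
  i=3: ✗ (none in [3,4])
  i=4: ✗ (none in [4,5])
  i=5: ✗ (none in [5,6])
  i=6: ✗ (none in [6,7])

none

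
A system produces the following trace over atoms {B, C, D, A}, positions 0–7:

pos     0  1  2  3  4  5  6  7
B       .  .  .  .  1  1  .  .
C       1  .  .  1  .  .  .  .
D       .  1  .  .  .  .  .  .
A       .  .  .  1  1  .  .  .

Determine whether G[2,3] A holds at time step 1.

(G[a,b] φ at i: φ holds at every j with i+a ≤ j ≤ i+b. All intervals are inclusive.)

Check A at every j in [3,4]:
  j=3: true
  j=4: true
All positions satisfy it → formula holds.

True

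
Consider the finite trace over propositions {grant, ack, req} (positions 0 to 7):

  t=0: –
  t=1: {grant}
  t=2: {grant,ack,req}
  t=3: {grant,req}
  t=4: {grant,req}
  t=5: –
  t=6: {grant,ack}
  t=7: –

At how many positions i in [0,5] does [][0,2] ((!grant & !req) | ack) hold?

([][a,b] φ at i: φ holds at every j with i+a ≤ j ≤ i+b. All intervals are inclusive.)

1

Evaluate at each i in [0,5]:
  i=0: ✗ (fails at j=1)
  i=1: ✗ (fails at j=1)
  i=2: ✗ (fails at j=3)
  i=3: ✗ (fails at j=3)
  i=4: ✗ (fails at j=4)
  i=5: ✓ (all of [5,7])
Positions where it holds: {5} → 1.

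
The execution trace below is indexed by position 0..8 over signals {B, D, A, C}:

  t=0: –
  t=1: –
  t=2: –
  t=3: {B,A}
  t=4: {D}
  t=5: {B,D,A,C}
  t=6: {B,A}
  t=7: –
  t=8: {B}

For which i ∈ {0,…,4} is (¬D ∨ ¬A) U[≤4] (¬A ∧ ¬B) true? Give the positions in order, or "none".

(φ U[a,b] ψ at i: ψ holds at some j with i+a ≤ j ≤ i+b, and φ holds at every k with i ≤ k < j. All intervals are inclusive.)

0, 1, 2, 3, 4

Evaluate at each i in [0,4]:
  i=0: ✓ (rhs at j=0)
  i=1: ✓ (rhs at j=1)
  i=2: ✓ (rhs at j=2)
  i=3: ✓ (rhs at j=4; lhs holds on [3,3])
  i=4: ✓ (rhs at j=4)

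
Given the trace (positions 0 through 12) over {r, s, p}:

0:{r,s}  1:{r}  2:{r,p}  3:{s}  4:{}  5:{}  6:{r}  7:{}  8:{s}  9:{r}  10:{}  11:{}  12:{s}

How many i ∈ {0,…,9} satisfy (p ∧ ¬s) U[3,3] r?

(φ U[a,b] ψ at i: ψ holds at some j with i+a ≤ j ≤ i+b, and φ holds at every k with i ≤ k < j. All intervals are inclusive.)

Evaluate at each i in [0,9]:
  i=0: ✗ (no rhs in [3,3])
  i=1: ✗ (no rhs in [4,4])
  i=2: ✗ (no rhs in [5,5])
  i=3: ✗ (lhs fails at k=3 before rhs at j=6)
  i=4: ✗ (no rhs in [7,7])
  i=5: ✗ (no rhs in [8,8])
  i=6: ✗ (lhs fails at k=6 before rhs at j=9)
  i=7: ✗ (no rhs in [10,10])
  i=8: ✗ (no rhs in [11,11])
  i=9: ✗ (no rhs in [12,12])
Positions where it holds: {} → 0.

0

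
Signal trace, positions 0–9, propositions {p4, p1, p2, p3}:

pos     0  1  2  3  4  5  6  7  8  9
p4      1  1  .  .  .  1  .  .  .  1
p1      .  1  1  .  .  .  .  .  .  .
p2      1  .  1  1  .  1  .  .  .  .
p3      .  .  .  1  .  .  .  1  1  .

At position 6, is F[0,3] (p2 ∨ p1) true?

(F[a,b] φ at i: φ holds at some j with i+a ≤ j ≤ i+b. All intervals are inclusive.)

Check (p2 ∨ p1) at each j in [6,9]:
  j=6: false
  j=7: false
  j=8: false
  j=9: false
No position in the window satisfies it → formula fails.

Does not hold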